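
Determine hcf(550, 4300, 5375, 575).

gcd(550, 4300): 4300 = 7·550 + 450; 550 = 1·450 + 100; 450 = 4·100 + 50; 100 = 2·50 + 0 → 50
gcd(50, 5375): 5375 = 107·50 + 25; 50 = 2·25 + 0 → 25
gcd(25, 575): 575 = 23·25 + 0 → 25

25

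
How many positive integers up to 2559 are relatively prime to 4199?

Prime factors of 4199: 13, 17, 19. Count integers ≤ 2559 divisible by none of them.
By inclusion–exclusion: 2559 − ⌊2559/13⌋ − ⌊2559/17⌋ − ⌊2559/19⌋ + ⌊2559/221⌋ + ⌊2559/247⌋ + ⌊2559/323⌋ − ⌊2559/4199⌋ = 2107.

2107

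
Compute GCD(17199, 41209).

Euclid: 41209 = 2·17199 + 6811; 17199 = 2·6811 + 3577; 6811 = 1·3577 + 3234; 3577 = 1·3234 + 343; 3234 = 9·343 + 147; 343 = 2·147 + 49; 147 = 3·49 + 0. Last nonzero remainder: 49.

49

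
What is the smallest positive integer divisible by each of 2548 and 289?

2548 = 2² · 7² · 13; 289 = 17²
max exponents: 2² · 7² · 13 · 17² = 736372

736372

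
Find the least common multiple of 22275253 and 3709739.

22275253 = 7² · 11² · 13 · 17²; 3709739 = 11² · 23 · 31 · 43
max exponents: 7² · 11² · 13 · 17² · 23 · 31 · 43 = 682936981727

682936981727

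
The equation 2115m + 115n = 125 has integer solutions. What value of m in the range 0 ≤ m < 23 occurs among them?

13

Reduce mod 115: 2115m ≡ 125 (mod 115). With g = gcd(2115, 115) = 5 dividing 125, divide through: 423m ≡ 25 (mod 23).
Since gcd(423, 23) = 1, m ≡ 25·(423)⁻¹ ≡ 13 (mod 23). Smallest non-negative: 13.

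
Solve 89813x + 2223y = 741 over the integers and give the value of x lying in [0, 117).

78

Euclid: 89813 = 40·2223 + 893; 2223 = 2·893 + 437; 893 = 2·437 + 19; 437 = 23·19 + 0 → gcd = 19; 741 = 19·39.
Back-substitution yields 89813·(5) + 2223·(-202) = 19, so one solution is x = 5·39 = 195, y = -202·39 = -7878.
Solutions in x differ by 2223/19 = 117; the one in [0, 117) is 195 mod 117 = 78.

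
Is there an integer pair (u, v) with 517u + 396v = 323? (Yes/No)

No

gcd(517, 396): 517 = 1·396 + 121; 396 = 3·121 + 33; 121 = 3·33 + 22; 33 = 1·22 + 11; 22 = 2·11 + 0 → 11
11 does not divide 323, so a solution does not exist.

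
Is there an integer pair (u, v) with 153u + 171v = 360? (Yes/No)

Yes

gcd(153, 171): 171 = 1·153 + 18; 153 = 8·18 + 9; 18 = 2·9 + 0 → 9
9 divides 360, so a solution exists.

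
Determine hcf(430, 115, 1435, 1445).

gcd(430, 115): 430 = 3·115 + 85; 115 = 1·85 + 30; 85 = 2·30 + 25; 30 = 1·25 + 5; 25 = 5·5 + 0 → 5
gcd(5, 1435): 1435 = 287·5 + 0 → 5
gcd(5, 1445): 1445 = 289·5 + 0 → 5

5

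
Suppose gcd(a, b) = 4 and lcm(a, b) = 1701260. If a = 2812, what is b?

2420

a·b = gcd·lcm = 4·1701260 = 6805040, so b = 6805040/2812 = 2420.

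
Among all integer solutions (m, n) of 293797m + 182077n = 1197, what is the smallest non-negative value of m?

1237

gcd(293797, 182077) = 133 (Euclid: 293797 = 1·182077 + 111720; 182077 = 1·111720 + 70357; 111720 = 1·70357 + 41363; 70357 = 1·41363 + 28994; 41363 = 1·28994 + 12369; 28994 = 2·12369 + 4256; 12369 = 2·4256 + 3857; 4256 = 1·3857 + 399; 3857 = 9·399 + 266; 399 = 1·266 + 133; 266 = 2·133 + 0), and 133 | 1197.
Extended Euclid: 293797·(-471) + 182077·(760) = 133. Scale by 9: m₀ = -4239.
General solution m = m₀ + 1369t; reducing mod 1369 gives m = 1237 (and n = -1996).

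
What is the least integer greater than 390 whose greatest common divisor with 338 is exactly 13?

338 = 13·26. Any m with gcd(m, 338) = 13 is a multiple of 13, say 13s, with s coprime to 26.
Need s > 390/13, so s ≥ 31. First s ≥ 31 with gcd(s, 26) = 1 is s = 31. Thus m = 13·31 = 403.

403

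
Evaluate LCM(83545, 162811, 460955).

10363521736645

83545 = 5 · 7² · 11 · 31; 162811 = 11 · 19² · 41; 460955 = 5 · 11 · 17² · 29
lcm takes max exponent of each prime: 5 · 7² · 11 · 17² · 19² · 29 · 31 · 41 = 10363521736645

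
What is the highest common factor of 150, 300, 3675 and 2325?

gcd(150, 300): 300 = 2·150 + 0 → 150
gcd(150, 3675): 3675 = 24·150 + 75; 150 = 2·75 + 0 → 75
gcd(75, 2325): 2325 = 31·75 + 0 → 75

75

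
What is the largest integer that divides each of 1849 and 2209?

1

1849 = 43²
2209 = 47²
Common: 1 = 1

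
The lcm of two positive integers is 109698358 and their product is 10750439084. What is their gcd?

From gcd × lcm = mn: gcd = 10750439084 / 109698358 = 98.

98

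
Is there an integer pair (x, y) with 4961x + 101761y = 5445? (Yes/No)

gcd(4961, 101761): 101761 = 20·4961 + 2541; 4961 = 1·2541 + 2420; 2541 = 1·2420 + 121; 2420 = 20·121 + 0 → 121
121 divides 5445, so a solution exists.

Yes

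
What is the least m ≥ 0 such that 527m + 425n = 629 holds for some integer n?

Euclid: 527 = 1·425 + 102; 425 = 4·102 + 17; 102 = 6·17 + 0 → gcd = 17; 629 = 17·37.
Back-substitution yields 527·(-4) + 425·(5) = 17, so one solution is m = -4·37 = -148, n = 5·37 = 185.
Solutions in m differ by 425/17 = 25; the one in [0, 25) is -148 mod 25 = 2.

2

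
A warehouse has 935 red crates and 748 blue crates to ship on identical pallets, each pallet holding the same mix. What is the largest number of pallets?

187

935 = 5 · 11 · 17
748 = 2² · 11 · 17
Common: 11 · 17 = 187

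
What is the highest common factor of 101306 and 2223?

1

101306 = 2 · 37³
2223 = 3² · 13 · 19
Common: 1 = 1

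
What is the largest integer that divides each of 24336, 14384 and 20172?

4

gcd(24336, 14384): 24336 = 1·14384 + 9952; 14384 = 1·9952 + 4432; 9952 = 2·4432 + 1088; 4432 = 4·1088 + 80; 1088 = 13·80 + 48; 80 = 1·48 + 32; 48 = 1·32 + 16; 32 = 2·16 + 0 → 16
gcd(16, 20172): 20172 = 1260·16 + 12; 16 = 1·12 + 4; 12 = 3·4 + 0 → 4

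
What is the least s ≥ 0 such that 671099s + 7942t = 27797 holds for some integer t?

1

gcd(671099, 7942) = 3971 (Euclid: 671099 = 84·7942 + 3971; 7942 = 2·3971 + 0), and 3971 | 27797.
Extended Euclid: 671099·(1) + 7942·(-84) = 3971. Scale by 7: s₀ = 7.
General solution s = s₀ + 2k; reducing mod 2 gives s = 1 (and t = -81).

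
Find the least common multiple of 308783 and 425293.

131323248419

gcd first: 425293 = 1·308783 + 116510; 308783 = 2·116510 + 75763; 116510 = 1·75763 + 40747; 75763 = 1·40747 + 35016; 40747 = 1·35016 + 5731; 35016 = 6·5731 + 630; 5731 = 9·630 + 61; 630 = 10·61 + 20; 61 = 3·20 + 1; 20 = 20·1 + 0 → gcd = 1
lcm = 308783·425293/gcd = 131323248419/1 = 131323248419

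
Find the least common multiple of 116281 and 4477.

4302397

116281 = 11² · 31²; 4477 = 11² · 37
max exponents: 11² · 31² · 37 = 4302397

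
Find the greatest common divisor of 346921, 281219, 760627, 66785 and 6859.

gcd(346921, 281219): 346921 = 1·281219 + 65702; 281219 = 4·65702 + 18411; 65702 = 3·18411 + 10469; 18411 = 1·10469 + 7942; 10469 = 1·7942 + 2527; 7942 = 3·2527 + 361; 2527 = 7·361 + 0 → 361
gcd(361, 760627): 760627 = 2107·361 + 0 → 361
gcd(361, 66785): 66785 = 185·361 + 0 → 361
gcd(361, 6859): 6859 = 19·361 + 0 → 361

361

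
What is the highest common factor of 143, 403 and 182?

143 = 11 · 13; 403 = 13 · 31; 182 = 2 · 7 · 13
gcd takes min exponent of each prime: 13 = 13

13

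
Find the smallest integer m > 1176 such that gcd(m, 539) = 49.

1225

Multiples of 49 above 1176: 49·25, 49·26, … . Need the cofactor coprime to 539/49 = 11.
Checking s = 25, 26, … the first with gcd(s, 11) = 1 is s = 25, giving 1225.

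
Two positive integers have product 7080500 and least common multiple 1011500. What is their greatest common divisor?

From gcd × lcm = ab: gcd = 7080500 / 1011500 = 7.

7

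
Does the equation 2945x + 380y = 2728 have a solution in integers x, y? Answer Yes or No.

No

By Bézout, 2945x + 380y = 2728 has integer solutions iff gcd(2945, 380) | 2728.
Euclid: 2945 = 7·380 + 285; 380 = 1·285 + 95; 285 = 3·95 + 0. gcd = 95; 2728 mod 95 = 68. No.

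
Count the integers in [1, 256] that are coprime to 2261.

Prime factors of 2261: 7, 17, 19. Count integers ≤ 256 divisible by none of them.
By inclusion–exclusion: 256 − ⌊256/7⌋ − ⌊256/17⌋ − ⌊256/19⌋ + ⌊256/119⌋ + ⌊256/133⌋ + ⌊256/323⌋ − ⌊256/2261⌋ = 195.

195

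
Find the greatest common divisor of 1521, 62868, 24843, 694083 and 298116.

gcd(1521, 62868): 62868 = 41·1521 + 507; 1521 = 3·507 + 0 → 507
gcd(507, 24843): 24843 = 49·507 + 0 → 507
gcd(507, 694083): 694083 = 1369·507 + 0 → 507
gcd(507, 298116): 298116 = 588·507 + 0 → 507

507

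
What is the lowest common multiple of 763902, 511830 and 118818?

763902 = 2 · 3² · 31 · 37²; 511830 = 2 · 3² · 5 · 11² · 47; 118818 = 2 · 3² · 7 · 23 · 41
lcm takes max exponent of each prime: 2 · 3² · 5 · 7 · 11² · 23 · 31 · 37² · 41 · 47 = 143383973795370

143383973795370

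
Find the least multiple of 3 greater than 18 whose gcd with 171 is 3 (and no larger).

Multiples of 3 above 18: 3·7, 3·8, … . Need the cofactor coprime to 171/3 = 57.
Checking s = 7, 8, … the first with gcd(s, 57) = 1 is s = 7, giving 21.

21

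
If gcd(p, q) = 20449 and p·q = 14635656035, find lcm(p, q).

715715

gcd·lcm = product, so lcm = 14635656035/20449 = 715715.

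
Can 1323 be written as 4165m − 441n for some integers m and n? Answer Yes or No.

gcd(4165, 441): 4165 = 9·441 + 196; 441 = 2·196 + 49; 196 = 4·49 + 0 → 49
49 divides 1323, so a solution exists.

Yes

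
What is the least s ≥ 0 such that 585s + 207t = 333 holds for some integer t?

8

Reduce mod 207: 585s ≡ 333 (mod 207). With g = gcd(585, 207) = 9 dividing 333, divide through: 65s ≡ 37 (mod 23).
Since gcd(65, 23) = 1, s ≡ 37·(65)⁻¹ ≡ 8 (mod 23). Smallest non-negative: 8.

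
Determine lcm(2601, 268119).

2601 = 3² · 17²; 268119 = 3² · 31³
max exponents: 3² · 17² · 31³ = 77486391

77486391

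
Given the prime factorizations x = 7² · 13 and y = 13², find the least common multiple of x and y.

max exponent per prime: 7² · 13² = 8281

8281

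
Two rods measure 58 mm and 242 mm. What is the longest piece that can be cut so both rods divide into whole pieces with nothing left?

2

58 = 2 · 29
242 = 2 · 11²
Common: 2 = 2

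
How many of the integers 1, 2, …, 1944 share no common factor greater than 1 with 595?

1255

Prime factors of 595: 5, 7, 17. Count integers ≤ 1944 divisible by none of them.
By inclusion–exclusion: 1944 − ⌊1944/5⌋ − ⌊1944/7⌋ − ⌊1944/17⌋ + ⌊1944/35⌋ + ⌊1944/85⌋ + ⌊1944/119⌋ − ⌊1944/595⌋ = 1255.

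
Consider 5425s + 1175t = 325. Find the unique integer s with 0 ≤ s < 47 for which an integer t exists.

Euclid: 5425 = 4·1175 + 725; 1175 = 1·725 + 450; 725 = 1·450 + 275; 450 = 1·275 + 175; 275 = 1·175 + 100; 175 = 1·100 + 75; 100 = 1·75 + 25; 75 = 3·25 + 0 → gcd = 25; 325 = 25·13.
Back-substitution yields 5425·(13) + 1175·(-60) = 25, so one solution is s = 13·13 = 169, t = -60·13 = -780.
Solutions in s differ by 1175/25 = 47; the one in [0, 47) is 169 mod 47 = 28.

28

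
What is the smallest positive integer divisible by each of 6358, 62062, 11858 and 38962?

6358 = 2 · 11 · 17²; 62062 = 2 · 7 · 11 · 13 · 31; 11858 = 2 · 7² · 11²; 38962 = 2 · 7 · 11² · 23
lcm takes max exponent of each prime: 2 · 7² · 11² · 13 · 17² · 23 · 31 = 31764510778

31764510778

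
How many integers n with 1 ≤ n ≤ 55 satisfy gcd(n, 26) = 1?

Prime factors of 26: 2, 13. Count integers ≤ 55 divisible by none of them.
By inclusion–exclusion: 55 − ⌊55/2⌋ − ⌊55/13⌋ + ⌊55/26⌋ = 26.

26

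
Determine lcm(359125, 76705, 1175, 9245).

359125 = 5³ · 13² · 17; 76705 = 5 · 23² · 29; 1175 = 5² · 47; 9245 = 5 · 43²
lcm takes max exponent of each prime: 5³ · 13² · 17 · 23² · 29 · 43² · 47 = 478777880722375

478777880722375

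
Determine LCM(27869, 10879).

gcd first: 27869 = 2·10879 + 6111; 10879 = 1·6111 + 4768; 6111 = 1·4768 + 1343; 4768 = 3·1343 + 739; 1343 = 1·739 + 604; 739 = 1·604 + 135; 604 = 4·135 + 64; 135 = 2·64 + 7; 64 = 9·7 + 1; 7 = 7·1 + 0 → gcd = 1
lcm = 27869·10879/gcd = 303186851/1 = 303186851

303186851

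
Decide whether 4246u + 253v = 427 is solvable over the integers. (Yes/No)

gcd(4246, 253): 4246 = 16·253 + 198; 253 = 1·198 + 55; 198 = 3·55 + 33; 55 = 1·33 + 22; 33 = 1·22 + 11; 22 = 2·11 + 0 → 11
11 does not divide 427, so a solution does not exist.

No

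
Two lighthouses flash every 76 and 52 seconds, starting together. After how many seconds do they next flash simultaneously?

76 = 2² · 19; 52 = 2² · 13
max exponents: 2² · 13 · 19 = 988

988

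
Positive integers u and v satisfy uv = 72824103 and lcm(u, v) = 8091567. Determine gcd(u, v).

9

From gcd × lcm = uv: gcd = 72824103 / 8091567 = 9.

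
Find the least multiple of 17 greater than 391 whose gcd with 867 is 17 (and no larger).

425

Multiples of 17 above 391: 17·24, 17·25, … . Need the cofactor coprime to 867/17 = 51.
Checking s = 24, 25, … the first with gcd(s, 51) = 1 is s = 25, giving 425.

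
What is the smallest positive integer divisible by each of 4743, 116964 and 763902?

lcm(4743, 116964) = 4743·116964/gcd = 554760252/9 = 61640028
lcm(61640028, 763902) = 61640028·763902/gcd = 47086940669256/558 = 84385198332

84385198332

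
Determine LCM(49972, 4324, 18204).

245843800332

49972 = 2² · 13 · 31²; 4324 = 2² · 23 · 47; 18204 = 2² · 3 · 37 · 41
lcm takes max exponent of each prime: 2² · 3 · 13 · 23 · 31² · 37 · 41 · 47 = 245843800332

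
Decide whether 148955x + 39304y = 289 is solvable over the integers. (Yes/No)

Yes

By Bézout, 148955x + 39304y = 289 has integer solutions iff gcd(148955, 39304) | 289.
Euclid: 148955 = 3·39304 + 31043; 39304 = 1·31043 + 8261; 31043 = 3·8261 + 6260; 8261 = 1·6260 + 2001; 6260 = 3·2001 + 257; 2001 = 7·257 + 202; 257 = 1·202 + 55; 202 = 3·55 + 37; 55 = 1·37 + 18; 37 = 2·18 + 1; 18 = 18·1 + 0. gcd = 1; 289 mod 1 = 0. Yes.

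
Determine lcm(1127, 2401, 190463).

9332687

lcm(1127, 2401) = 1127·2401/gcd = 2705927/49 = 55223
lcm(55223, 190463) = 55223·190463/gcd = 10517938249/1127 = 9332687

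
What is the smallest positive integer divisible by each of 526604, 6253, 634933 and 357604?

38724225885644

526604 = 2² · 13² · 19 · 41; 6253 = 13² · 37; 634933 = 13³ · 17²; 357604 = 2² · 13² · 23²
lcm takes max exponent of each prime: 2² · 13³ · 17² · 19 · 23² · 37 · 41 = 38724225885644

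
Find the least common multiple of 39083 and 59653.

39083 = 11² · 17 · 19; 59653 = 11² · 17 · 29
max exponents: 11² · 17 · 19 · 29 = 1133407

1133407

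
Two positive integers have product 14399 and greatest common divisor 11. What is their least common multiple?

1309

Since gcd(a,b)·lcm(a,b) = ab, lcm = 14399/11 = 1309.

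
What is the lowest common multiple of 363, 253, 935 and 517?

363 = 3 · 11²; 253 = 11 · 23; 935 = 5 · 11 · 17; 517 = 11 · 47
lcm takes max exponent of each prime: 3 · 5 · 11² · 17 · 23 · 47 = 33354255

33354255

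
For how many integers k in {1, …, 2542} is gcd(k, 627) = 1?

1460

627 = 3·11·19. Inclusion–exclusion on these primes:
2542 − ⌊2542/3⌋ − ⌊2542/11⌋ − ⌊2542/19⌋ + ⌊2542/33⌋ + ⌊2542/57⌋ + ⌊2542/209⌋ − ⌊2542/627⌋ = 1460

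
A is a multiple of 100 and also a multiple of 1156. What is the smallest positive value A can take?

100 = 2² · 5²; 1156 = 2² · 17²
max exponents: 2² · 5² · 17² = 28900

28900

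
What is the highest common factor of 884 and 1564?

68

Euclid: 1564 = 1·884 + 680; 884 = 1·680 + 204; 680 = 3·204 + 68; 204 = 3·68 + 0. Last nonzero remainder: 68.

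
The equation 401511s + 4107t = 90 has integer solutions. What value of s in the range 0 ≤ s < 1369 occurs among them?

Reduce mod 4107: 401511s ≡ 90 (mod 4107). With g = gcd(401511, 4107) = 3 dividing 90, divide through: 133837s ≡ 30 (mod 1369).
Since gcd(133837, 1369) = 1, s ≡ 30·(133837)⁻¹ ≡ 716 (mod 1369). Smallest non-negative: 716.

716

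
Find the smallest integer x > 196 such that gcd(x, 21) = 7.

203

Multiples of 7 above 196: 7·29, 7·30, … . Need the cofactor coprime to 21/7 = 3.
Checking s = 29, 30, … the first with gcd(s, 3) = 1 is s = 29, giving 203.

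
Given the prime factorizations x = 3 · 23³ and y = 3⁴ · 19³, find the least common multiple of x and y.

6759729693

max exponent per prime: 3⁴ · 19³ · 23³ = 6759729693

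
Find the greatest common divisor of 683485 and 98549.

Euclid: 683485 = 6·98549 + 92191; 98549 = 1·92191 + 6358; 92191 = 14·6358 + 3179; 6358 = 2·3179 + 0. Last nonzero remainder: 3179.

3179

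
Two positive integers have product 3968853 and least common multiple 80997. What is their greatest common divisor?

49

From gcd × lcm = uv: gcd = 3968853 / 80997 = 49.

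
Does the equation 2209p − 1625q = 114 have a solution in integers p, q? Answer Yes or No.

By Bézout, 2209p − 1625q = 114 has integer solutions iff gcd(2209, 1625) | 114.
Euclid: 2209 = 1·1625 + 584; 1625 = 2·584 + 457; 584 = 1·457 + 127; 457 = 3·127 + 76; 127 = 1·76 + 51; 76 = 1·51 + 25; 51 = 2·25 + 1; 25 = 25·1 + 0. gcd = 1; 114 mod 1 = 0. Yes.

Yes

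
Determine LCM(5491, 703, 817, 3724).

5491 = 17² · 19; 703 = 19 · 37; 817 = 19 · 43; 3724 = 2² · 7² · 19
lcm takes max exponent of each prime: 2² · 7² · 17² · 19 · 37 · 43 = 1712291476

1712291476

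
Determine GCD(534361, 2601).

534361 = 17² · 43²
2601 = 3² · 17²
Common: 17² = 289

289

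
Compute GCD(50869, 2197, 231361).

169

gcd(50869, 2197): 50869 = 23·2197 + 338; 2197 = 6·338 + 169; 338 = 2·169 + 0 → 169
gcd(169, 231361): 231361 = 1369·169 + 0 → 169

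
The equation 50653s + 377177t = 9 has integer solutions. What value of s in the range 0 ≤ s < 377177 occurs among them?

Euclid: 377177 = 7·50653 + 22606; 50653 = 2·22606 + 5441; 22606 = 4·5441 + 842; 5441 = 6·842 + 389; 842 = 2·389 + 64; 389 = 6·64 + 5; 64 = 12·5 + 4; 5 = 1·4 + 1; 4 = 4·1 + 0 → gcd = 1; 9 = 1·9.
Back-substitution yields 50653·(76600) + 377177·(-10287) = 1, so one solution is s = 76600·9 = 689400, t = -10287·9 = -92583.
Solutions in s differ by 377177/1 = 377177; the one in [0, 377177) is 689400 mod 377177 = 312223.

312223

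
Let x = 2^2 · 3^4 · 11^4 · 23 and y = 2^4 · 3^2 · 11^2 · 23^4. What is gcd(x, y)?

100188

min exponent per shared prime: 2^2 · 3^2 · 11^2 · 23 = 100188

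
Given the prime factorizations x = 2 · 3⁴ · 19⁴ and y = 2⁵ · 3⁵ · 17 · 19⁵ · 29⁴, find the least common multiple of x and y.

max exponent per prime: 2⁵ · 3⁵ · 17 · 19⁵ · 29⁴ = 231507555713257248

231507555713257248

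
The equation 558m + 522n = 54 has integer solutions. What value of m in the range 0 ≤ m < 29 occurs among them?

16

Euclid: 558 = 1·522 + 36; 522 = 14·36 + 18; 36 = 2·18 + 0 → gcd = 18; 54 = 18·3.
Back-substitution yields 558·(-14) + 522·(15) = 18, so one solution is m = -14·3 = -42, n = 15·3 = 45.
Solutions in m differ by 522/18 = 29; the one in [0, 29) is -42 mod 29 = 16.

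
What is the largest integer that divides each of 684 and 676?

684 = 2² · 3² · 19
676 = 2² · 13²
Common: 2² = 4

4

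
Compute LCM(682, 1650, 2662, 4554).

427051350

682 = 2 · 11 · 31; 1650 = 2 · 3 · 5² · 11; 2662 = 2 · 11³; 4554 = 2 · 3² · 11 · 23
lcm takes max exponent of each prime: 2 · 3² · 5² · 11³ · 23 · 31 = 427051350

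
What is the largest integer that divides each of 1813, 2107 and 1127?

49

1813 = 7² · 37; 2107 = 7² · 43; 1127 = 7² · 23
gcd takes min exponent of each prime: 7² = 49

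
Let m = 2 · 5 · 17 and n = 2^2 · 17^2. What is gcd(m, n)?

min exponent per shared prime: 2 · 17 = 34

34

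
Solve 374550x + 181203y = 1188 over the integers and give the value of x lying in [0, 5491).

Euclid: 374550 = 2·181203 + 12144; 181203 = 14·12144 + 11187; 12144 = 1·11187 + 957; 11187 = 11·957 + 660; 957 = 1·660 + 297; 660 = 2·297 + 66; 297 = 4·66 + 33; 66 = 2·33 + 0 → gcd = 33; 1188 = 33·36.
Back-substitution yields 374550·(2462) + 181203·(-5089) = 33, so one solution is x = 2462·36 = 88632, y = -5089·36 = -183204.
Solutions in x differ by 181203/33 = 5491; the one in [0, 5491) is 88632 mod 5491 = 776.

776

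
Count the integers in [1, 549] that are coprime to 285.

278

285 = 3·5·19. Inclusion–exclusion on these primes:
549 − ⌊549/3⌋ − ⌊549/5⌋ − ⌊549/19⌋ + ⌊549/15⌋ + ⌊549/57⌋ + ⌊549/95⌋ − ⌊549/285⌋ = 278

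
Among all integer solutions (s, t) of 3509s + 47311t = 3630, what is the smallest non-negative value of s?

gcd(3509, 47311) = 121 (Euclid: 47311 = 13·3509 + 1694; 3509 = 2·1694 + 121; 1694 = 14·121 + 0), and 121 | 3630.
Extended Euclid: 3509·(27) + 47311·(-2) = 121. Scale by 30: s₀ = 810.
General solution s = s₀ + 391k; reducing mod 391 gives s = 28 (and t = -2).

28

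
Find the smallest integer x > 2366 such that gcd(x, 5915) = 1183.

5915 = 1183·5. Any x with gcd(x, 5915) = 1183 is a multiple of 1183, say 1183s, with s coprime to 5.
Need s > 2366/1183, so s ≥ 3. First s ≥ 3 with gcd(s, 5) = 1 is s = 3. Thus x = 1183·3 = 3549.

3549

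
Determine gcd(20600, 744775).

25

Euclid: 744775 = 36·20600 + 3175; 20600 = 6·3175 + 1550; 3175 = 2·1550 + 75; 1550 = 20·75 + 50; 75 = 1·50 + 25; 50 = 2·25 + 0. Last nonzero remainder: 25.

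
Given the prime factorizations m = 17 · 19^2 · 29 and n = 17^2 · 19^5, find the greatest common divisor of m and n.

6137

min exponent per shared prime: 17 · 19^2 = 6137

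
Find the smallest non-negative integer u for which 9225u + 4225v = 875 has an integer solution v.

Euclid: 9225 = 2·4225 + 775; 4225 = 5·775 + 350; 775 = 2·350 + 75; 350 = 4·75 + 50; 75 = 1·50 + 25; 50 = 2·25 + 0 → gcd = 25; 875 = 25·35.
Back-substitution yields 9225·(60) + 4225·(-131) = 25, so one solution is u = 60·35 = 2100, v = -131·35 = -4585.
Solutions in u differ by 4225/25 = 169; the one in [0, 169) is 2100 mod 169 = 72.

72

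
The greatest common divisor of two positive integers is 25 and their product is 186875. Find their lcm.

gcd·lcm = product, so lcm = 186875/25 = 7475.

7475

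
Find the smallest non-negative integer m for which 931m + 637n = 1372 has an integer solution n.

Reduce mod 637: 931m ≡ 1372 (mod 637). With g = gcd(931, 637) = 49 dividing 1372, divide through: 19m ≡ 28 (mod 13).
Since gcd(19, 13) = 1, m ≡ 28·(19)⁻¹ ≡ 9 (mod 13). Smallest non-negative: 9.

9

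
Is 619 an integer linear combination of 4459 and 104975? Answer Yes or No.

No

By Bézout, 4459m − 104975n = 619 has integer solutions iff gcd(4459, 104975) | 619.
Euclid: 104975 = 23·4459 + 2418; 4459 = 1·2418 + 2041; 2418 = 1·2041 + 377; 2041 = 5·377 + 156; 377 = 2·156 + 65; 156 = 2·65 + 26; 65 = 2·26 + 13; 26 = 2·13 + 0. gcd = 13; 619 mod 13 = 8. No.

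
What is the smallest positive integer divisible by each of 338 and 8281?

16562

gcd first: 8281 = 24·338 + 169; 338 = 2·169 + 0 → gcd = 169
lcm = 338·8281/gcd = 2798978/169 = 16562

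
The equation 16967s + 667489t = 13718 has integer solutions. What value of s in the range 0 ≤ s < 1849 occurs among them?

Euclid: 667489 = 39·16967 + 5776; 16967 = 2·5776 + 5415; 5776 = 1·5415 + 361; 5415 = 15·361 + 0 → gcd = 361; 13718 = 361·38.
Back-substitution yields 16967·(-118) + 667489·(3) = 361, so one solution is s = -118·38 = -4484, t = 3·38 = 114.
Solutions in s differ by 667489/361 = 1849; the one in [0, 1849) is -4484 mod 1849 = 1063.

1063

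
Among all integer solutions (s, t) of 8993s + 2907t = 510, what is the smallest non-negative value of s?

66

Euclid: 8993 = 3·2907 + 272; 2907 = 10·272 + 187; 272 = 1·187 + 85; 187 = 2·85 + 17; 85 = 5·17 + 0 → gcd = 17; 510 = 17·30.
Back-substitution yields 8993·(-32) + 2907·(99) = 17, so one solution is s = -32·30 = -960, t = 99·30 = 2970.
Solutions in s differ by 2907/17 = 171; the one in [0, 171) is -960 mod 171 = 66.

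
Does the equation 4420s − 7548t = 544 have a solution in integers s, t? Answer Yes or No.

gcd(4420, 7548): 7548 = 1·4420 + 3128; 4420 = 1·3128 + 1292; 3128 = 2·1292 + 544; 1292 = 2·544 + 204; 544 = 2·204 + 136; 204 = 1·136 + 68; 136 = 2·68 + 0 → 68
68 divides 544, so a solution exists.

Yes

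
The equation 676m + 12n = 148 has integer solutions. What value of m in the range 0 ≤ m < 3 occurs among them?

1

Euclid: 676 = 56·12 + 4; 12 = 3·4 + 0 → gcd = 4; 148 = 4·37.
Back-substitution yields 676·(1) + 12·(-56) = 4, so one solution is m = 1·37 = 37, n = -56·37 = -2072.
Solutions in m differ by 12/4 = 3; the one in [0, 3) is 37 mod 3 = 1.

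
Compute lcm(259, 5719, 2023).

lcm(259, 5719) = 259·5719/gcd = 1481221/7 = 211603
lcm(211603, 2023) = 211603·2023/gcd = 428072869/7 = 61153267

61153267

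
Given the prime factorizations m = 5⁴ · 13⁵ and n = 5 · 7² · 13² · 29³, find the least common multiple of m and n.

max exponent per prime: 5⁴ · 7² · 13⁵ · 29³ = 277323614920625

277323614920625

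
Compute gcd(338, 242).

338 = 2 · 13²
242 = 2 · 11²
Common: 2 = 2

2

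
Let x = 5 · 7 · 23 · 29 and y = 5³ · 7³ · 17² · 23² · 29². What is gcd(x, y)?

23345

min exponent per shared prime: 5 · 7 · 23 · 29 = 23345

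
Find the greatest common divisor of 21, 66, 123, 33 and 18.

gcd(21, 66): 66 = 3·21 + 3; 21 = 7·3 + 0 → 3
gcd(3, 123): 123 = 41·3 + 0 → 3
gcd(3, 33): 33 = 11·3 + 0 → 3
gcd(3, 18): 18 = 6·3 + 0 → 3

3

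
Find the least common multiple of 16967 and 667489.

16967 = 19² · 47; 667489 = 19² · 43²
max exponents: 19² · 43² · 47 = 31371983

31371983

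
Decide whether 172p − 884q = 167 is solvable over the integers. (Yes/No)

No

gcd(172, 884): 884 = 5·172 + 24; 172 = 7·24 + 4; 24 = 6·4 + 0 → 4
4 does not divide 167, so a solution does not exist.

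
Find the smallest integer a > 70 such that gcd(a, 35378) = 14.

35378 = 14·2527. Any a with gcd(a, 35378) = 14 is a multiple of 14, say 14s, with s coprime to 2527.
Need s > 70/14, so s ≥ 6. First s ≥ 6 with gcd(s, 2527) = 1 is s = 6. Thus a = 14·6 = 84.

84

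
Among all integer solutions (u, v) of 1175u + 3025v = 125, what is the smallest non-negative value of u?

gcd(1175, 3025) = 25 (Euclid: 3025 = 2·1175 + 675; 1175 = 1·675 + 500; 675 = 1·500 + 175; 500 = 2·175 + 150; 175 = 1·150 + 25; 150 = 6·25 + 0), and 25 | 125.
Extended Euclid: 1175·(-18) + 3025·(7) = 25. Scale by 5: u₀ = -90.
General solution u = u₀ + 121t; reducing mod 121 gives u = 31 (and v = -12).

31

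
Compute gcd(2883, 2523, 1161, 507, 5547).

3

2883 = 3 · 31²; 2523 = 3 · 29²; 1161 = 3³ · 43; 507 = 3 · 13²; 5547 = 3 · 43²
gcd takes min exponent of each prime: 3 = 3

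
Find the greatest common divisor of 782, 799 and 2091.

17

782 = 2 · 17 · 23; 799 = 17 · 47; 2091 = 3 · 17 · 41
gcd takes min exponent of each prime: 17 = 17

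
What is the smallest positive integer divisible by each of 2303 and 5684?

267148

2303 = 7² · 47; 5684 = 2² · 7² · 29
max exponents: 2² · 7² · 29 · 47 = 267148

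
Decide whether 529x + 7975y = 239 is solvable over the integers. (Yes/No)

Yes

By Bézout, 529x + 7975y = 239 has integer solutions iff gcd(529, 7975) | 239.
Euclid: 7975 = 15·529 + 40; 529 = 13·40 + 9; 40 = 4·9 + 4; 9 = 2·4 + 1; 4 = 4·1 + 0. gcd = 1; 239 mod 1 = 0. Yes.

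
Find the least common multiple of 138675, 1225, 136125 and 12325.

6080199134625

138675 = 3 · 5² · 43²; 1225 = 5² · 7²; 136125 = 3² · 5³ · 11²; 12325 = 5² · 17 · 29
lcm takes max exponent of each prime: 3² · 5³ · 7² · 11² · 17 · 29 · 43² = 6080199134625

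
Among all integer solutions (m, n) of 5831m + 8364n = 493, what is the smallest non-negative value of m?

155

gcd(5831, 8364) = 17 (Euclid: 8364 = 1·5831 + 2533; 5831 = 2·2533 + 765; 2533 = 3·765 + 238; 765 = 3·238 + 51; 238 = 4·51 + 34; 51 = 1·34 + 17; 34 = 2·17 + 0), and 17 | 493.
Extended Euclid: 5831·(175) + 8364·(-122) = 17. Scale by 29: m₀ = 5075.
General solution m = m₀ + 492t; reducing mod 492 gives m = 155 (and n = -108).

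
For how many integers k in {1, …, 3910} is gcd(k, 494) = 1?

494 = 2·13·19. Inclusion–exclusion on these primes:
3910 − ⌊3910/2⌋ − ⌊3910/13⌋ − ⌊3910/19⌋ + ⌊3910/26⌋ + ⌊3910/38⌋ + ⌊3910/247⌋ − ⌊3910/494⌋ = 1710

1710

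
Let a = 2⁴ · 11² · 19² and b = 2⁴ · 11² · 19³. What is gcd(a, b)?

min exponent per shared prime: 2⁴ · 11² · 19² = 698896

698896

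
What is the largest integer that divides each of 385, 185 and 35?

5

385 = 5 · 7 · 11; 185 = 5 · 37; 35 = 5 · 7
gcd takes min exponent of each prime: 5 = 5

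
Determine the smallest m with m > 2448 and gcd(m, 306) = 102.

gcd(m, 306) = 102 forces 102 | m; write m = 102s. Then gcd(102s, 102·3) = 102·gcd(s, 3), so need gcd(s, 3) = 1.
102s > 2448 gives s ≥ 25. The least s ≥ 25 coprime to 3 is 25, so m = 102·25 = 2550.

2550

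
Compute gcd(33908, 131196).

Euclid: 131196 = 3·33908 + 29472; 33908 = 1·29472 + 4436; 29472 = 6·4436 + 2856; 4436 = 1·2856 + 1580; 2856 = 1·1580 + 1276; 1580 = 1·1276 + 304; 1276 = 4·304 + 60; 304 = 5·60 + 4; 60 = 15·4 + 0. Last nonzero remainder: 4.

4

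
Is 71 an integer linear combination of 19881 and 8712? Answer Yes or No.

gcd(19881, 8712): 19881 = 2·8712 + 2457; 8712 = 3·2457 + 1341; 2457 = 1·1341 + 1116; 1341 = 1·1116 + 225; 1116 = 4·225 + 216; 225 = 1·216 + 9; 216 = 24·9 + 0 → 9
9 does not divide 71, so a solution does not exist.

No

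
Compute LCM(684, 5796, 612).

1872108

lcm(684, 5796) = 684·5796/gcd = 3964464/36 = 110124
lcm(110124, 612) = 110124·612/gcd = 67395888/36 = 1872108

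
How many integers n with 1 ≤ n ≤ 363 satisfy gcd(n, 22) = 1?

22 = 2·11. Inclusion–exclusion on these primes:
363 − ⌊363/2⌋ − ⌊363/11⌋ + ⌊363/22⌋ = 165

165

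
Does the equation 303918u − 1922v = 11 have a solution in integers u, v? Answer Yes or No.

By Bézout, 303918u − 1922v = 11 has integer solutions iff gcd(303918, 1922) | 11.
Euclid: 303918 = 158·1922 + 242; 1922 = 7·242 + 228; 242 = 1·228 + 14; 228 = 16·14 + 4; 14 = 3·4 + 2; 4 = 2·2 + 0. gcd = 2; 11 mod 2 = 1. No.

No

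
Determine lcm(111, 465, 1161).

6658335

111 = 3 · 37; 465 = 3 · 5 · 31; 1161 = 3³ · 43
lcm takes max exponent of each prime: 3³ · 5 · 31 · 37 · 43 = 6658335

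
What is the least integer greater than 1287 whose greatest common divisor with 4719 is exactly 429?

1716

Multiples of 429 above 1287: 429·4, 429·5, … . Need the cofactor coprime to 4719/429 = 11.
Checking s = 4, 5, … the first with gcd(s, 11) = 1 is s = 4, giving 1716.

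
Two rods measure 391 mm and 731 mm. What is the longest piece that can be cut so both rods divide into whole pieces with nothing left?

Euclid: 731 = 1·391 + 340; 391 = 1·340 + 51; 340 = 6·51 + 34; 51 = 1·34 + 17; 34 = 2·17 + 0. Last nonzero remainder: 17.

17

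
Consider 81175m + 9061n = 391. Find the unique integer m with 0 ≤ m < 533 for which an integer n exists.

217

Reduce mod 9061: 81175m ≡ 391 (mod 9061). With g = gcd(81175, 9061) = 17 dividing 391, divide through: 4775m ≡ 23 (mod 533).
Since gcd(4775, 533) = 1, m ≡ 23·(4775)⁻¹ ≡ 217 (mod 533). Smallest non-negative: 217.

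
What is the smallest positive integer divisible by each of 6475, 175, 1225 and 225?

lcm(6475, 175) = 6475·175/gcd = 1133125/175 = 6475
lcm(6475, 1225) = 6475·1225/gcd = 7931875/175 = 45325
lcm(45325, 225) = 45325·225/gcd = 10198125/25 = 407925

407925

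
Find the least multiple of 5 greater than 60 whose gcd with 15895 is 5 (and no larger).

65

15895 = 5·3179. Any m with gcd(m, 15895) = 5 is a multiple of 5, say 5s, with s coprime to 3179.
Need s > 60/5, so s ≥ 13. First s ≥ 13 with gcd(s, 3179) = 1 is s = 13. Thus m = 5·13 = 65.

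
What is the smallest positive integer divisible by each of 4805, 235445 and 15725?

740474525

4805 = 5 · 31²; 235445 = 5 · 7² · 31²; 15725 = 5² · 17 · 37
lcm takes max exponent of each prime: 5² · 7² · 17 · 31² · 37 = 740474525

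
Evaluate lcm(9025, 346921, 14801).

355594025

9025 = 5² · 19²; 346921 = 19² · 31²; 14801 = 19² · 41
lcm takes max exponent of each prime: 5² · 19² · 31² · 41 = 355594025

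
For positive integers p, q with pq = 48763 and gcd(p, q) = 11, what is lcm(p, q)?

gcd·lcm = product, so lcm = 48763/11 = 4433.

4433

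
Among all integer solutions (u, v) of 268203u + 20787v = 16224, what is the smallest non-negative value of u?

Euclid: 268203 = 12·20787 + 18759; 20787 = 1·18759 + 2028; 18759 = 9·2028 + 507; 2028 = 4·507 + 0 → gcd = 507; 16224 = 507·32.
Back-substitution yields 268203·(10) + 20787·(-129) = 507, so one solution is u = 10·32 = 320, v = -129·32 = -4128.
Solutions in u differ by 20787/507 = 41; the one in [0, 41) is 320 mod 41 = 33.

33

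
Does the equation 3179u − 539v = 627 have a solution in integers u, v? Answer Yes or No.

Yes

gcd(3179, 539): 3179 = 5·539 + 484; 539 = 1·484 + 55; 484 = 8·55 + 44; 55 = 1·44 + 11; 44 = 4·11 + 0 → 11
11 divides 627, so a solution exists.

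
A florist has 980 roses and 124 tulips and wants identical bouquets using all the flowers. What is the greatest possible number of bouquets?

Euclid: 980 = 7·124 + 112; 124 = 1·112 + 12; 112 = 9·12 + 4; 12 = 3·4 + 0. Last nonzero remainder: 4.

4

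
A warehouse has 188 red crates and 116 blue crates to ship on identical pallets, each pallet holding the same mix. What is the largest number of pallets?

188 = 2² · 47
116 = 2² · 29
Common: 2² = 4

4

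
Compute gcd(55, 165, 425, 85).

5

gcd(55, 165): 165 = 3·55 + 0 → 55
gcd(55, 425): 425 = 7·55 + 40; 55 = 1·40 + 15; 40 = 2·15 + 10; 15 = 1·10 + 5; 10 = 2·5 + 0 → 5
gcd(5, 85): 85 = 17·5 + 0 → 5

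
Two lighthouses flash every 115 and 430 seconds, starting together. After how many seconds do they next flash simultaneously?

115 = 5 · 23; 430 = 2 · 5 · 43
max exponents: 2 · 5 · 23 · 43 = 9890

9890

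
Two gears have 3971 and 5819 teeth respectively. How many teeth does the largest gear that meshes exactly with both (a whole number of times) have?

11

Euclid: 5819 = 1·3971 + 1848; 3971 = 2·1848 + 275; 1848 = 6·275 + 198; 275 = 1·198 + 77; 198 = 2·77 + 44; 77 = 1·44 + 33; 44 = 1·33 + 11; 33 = 3·11 + 0. Last nonzero remainder: 11.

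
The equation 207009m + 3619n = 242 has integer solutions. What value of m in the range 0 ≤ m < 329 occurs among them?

110

gcd(207009, 3619) = 11 (Euclid: 207009 = 57·3619 + 726; 3619 = 4·726 + 715; 726 = 1·715 + 11; 715 = 65·11 + 0), and 11 | 242.
Extended Euclid: 207009·(5) + 3619·(-286) = 11. Scale by 22: m₀ = 110.
General solution m = m₀ + 329t; reducing mod 329 gives m = 110 (and n = -6292).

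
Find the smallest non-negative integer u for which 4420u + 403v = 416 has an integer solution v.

30

Euclid: 4420 = 10·403 + 390; 403 = 1·390 + 13; 390 = 30·13 + 0 → gcd = 13; 416 = 13·32.
Back-substitution yields 4420·(-1) + 403·(11) = 13, so one solution is u = -1·32 = -32, v = 11·32 = 352.
Solutions in u differ by 403/13 = 31; the one in [0, 31) is -32 mod 31 = 30.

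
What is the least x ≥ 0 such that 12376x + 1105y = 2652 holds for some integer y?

gcd(12376, 1105) = 221 (Euclid: 12376 = 11·1105 + 221; 1105 = 5·221 + 0), and 221 | 2652.
Extended Euclid: 12376·(1) + 1105·(-11) = 221. Scale by 12: x₀ = 12.
General solution x = x₀ + 5t; reducing mod 5 gives x = 2 (and y = -20).

2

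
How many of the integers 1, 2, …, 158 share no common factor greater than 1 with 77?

77 = 7·11. Inclusion–exclusion on these primes:
158 − ⌊158/7⌋ − ⌊158/11⌋ + ⌊158/77⌋ = 124

124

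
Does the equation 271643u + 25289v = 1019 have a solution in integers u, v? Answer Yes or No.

No

By Bézout, 271643u + 25289v = 1019 has integer solutions iff gcd(271643, 25289) | 1019.
Euclid: 271643 = 10·25289 + 18753; 25289 = 1·18753 + 6536; 18753 = 2·6536 + 5681; 6536 = 1·5681 + 855; 5681 = 6·855 + 551; 855 = 1·551 + 304; 551 = 1·304 + 247; 304 = 1·247 + 57; 247 = 4·57 + 19; 57 = 3·19 + 0. gcd = 19; 1019 mod 19 = 12. No.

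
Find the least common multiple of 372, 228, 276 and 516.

6990252

lcm(372, 228) = 372·228/gcd = 84816/12 = 7068
lcm(7068, 276) = 7068·276/gcd = 1950768/12 = 162564
lcm(162564, 516) = 162564·516/gcd = 83883024/12 = 6990252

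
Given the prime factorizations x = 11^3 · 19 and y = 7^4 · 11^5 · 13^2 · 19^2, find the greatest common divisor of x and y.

25289

min exponent per shared prime: 11^3 · 19 = 25289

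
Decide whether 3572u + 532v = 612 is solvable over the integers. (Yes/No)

No

By Bézout, 3572u + 532v = 612 has integer solutions iff gcd(3572, 532) | 612.
Euclid: 3572 = 6·532 + 380; 532 = 1·380 + 152; 380 = 2·152 + 76; 152 = 2·76 + 0. gcd = 76; 612 mod 76 = 4. No.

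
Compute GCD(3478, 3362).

Euclid: 3478 = 1·3362 + 116; 3362 = 28·116 + 114; 116 = 1·114 + 2; 114 = 57·2 + 0. Last nonzero remainder: 2.

2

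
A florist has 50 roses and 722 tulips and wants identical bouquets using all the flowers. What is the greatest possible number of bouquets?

2

Euclid: 722 = 14·50 + 22; 50 = 2·22 + 6; 22 = 3·6 + 4; 6 = 1·4 + 2; 4 = 2·2 + 0. Last nonzero remainder: 2.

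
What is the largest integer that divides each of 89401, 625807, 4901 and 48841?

gcd(89401, 625807): 625807 = 7·89401 + 0 → 89401
gcd(89401, 4901): 89401 = 18·4901 + 1183; 4901 = 4·1183 + 169; 1183 = 7·169 + 0 → 169
gcd(169, 48841): 48841 = 289·169 + 0 → 169

169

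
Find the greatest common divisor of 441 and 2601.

9

Euclid: 2601 = 5·441 + 396; 441 = 1·396 + 45; 396 = 8·45 + 36; 45 = 1·36 + 9; 36 = 4·9 + 0. Last nonzero remainder: 9.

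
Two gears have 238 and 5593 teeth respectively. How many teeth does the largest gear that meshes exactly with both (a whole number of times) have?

238 = 2 · 7 · 17
5593 = 7 · 17 · 47
Common: 7 · 17 = 119

119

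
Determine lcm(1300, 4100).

53300

gcd first: 4100 = 3·1300 + 200; 1300 = 6·200 + 100; 200 = 2·100 + 0 → gcd = 100
lcm = 1300·4100/gcd = 5330000/100 = 53300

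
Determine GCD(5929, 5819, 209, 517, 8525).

5929 = 7² · 11²; 5819 = 11 · 23²; 209 = 11 · 19; 517 = 11 · 47; 8525 = 5² · 11 · 31
gcd takes min exponent of each prime: 11 = 11

11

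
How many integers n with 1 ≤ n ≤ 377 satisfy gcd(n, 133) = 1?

Prime factors of 133: 7, 19. Count integers ≤ 377 divisible by none of them.
By inclusion–exclusion: 377 − ⌊377/7⌋ − ⌊377/19⌋ + ⌊377/133⌋ = 307.

307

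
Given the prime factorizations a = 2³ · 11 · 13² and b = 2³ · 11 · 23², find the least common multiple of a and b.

max exponent per prime: 2³ · 11 · 13² · 23² = 7867288

7867288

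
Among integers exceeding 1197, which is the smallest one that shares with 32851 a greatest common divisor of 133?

1330

32851 = 133·247. Any x with gcd(x, 32851) = 133 is a multiple of 133, say 133s, with s coprime to 247.
Need s > 1197/133, so s ≥ 10. First s ≥ 10 with gcd(s, 247) = 1 is s = 10. Thus x = 133·10 = 1330.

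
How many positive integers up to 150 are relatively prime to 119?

Prime factors of 119: 7, 17. Count integers ≤ 150 divisible by none of them.
By inclusion–exclusion: 150 − ⌊150/7⌋ − ⌊150/17⌋ + ⌊150/119⌋ = 122.

122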